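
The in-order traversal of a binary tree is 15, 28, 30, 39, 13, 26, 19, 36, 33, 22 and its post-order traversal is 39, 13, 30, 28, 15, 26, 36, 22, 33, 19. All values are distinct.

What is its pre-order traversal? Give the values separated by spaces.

19 26 15 28 30 13 39 33 36 22

The last element of post-order is the root; it splits in-order into left and right subtrees.
Root 19: left subtree has 6 nodes {15, 28, 30, 39, 13, 26}, right has 3 {36, 33, 22}.
  Root 26: left subtree has 5 nodes {15, 28, 30, 39, 13}, right has 0 { }.
    Root 15: left subtree has 0 nodes { }, right has 4 {28, 30, 39, 13}.
      Root 28: left subtree has 0 nodes { }, right has 3 {30, 39, 13}.
        Root 30: left subtree has 0 nodes { }, right has 2 {39, 13}.
          Root 13: left subtree has 1 node {39}, right has 0 { }.
  Root 33: left subtree has 1 node {36}, right has 1 {22}.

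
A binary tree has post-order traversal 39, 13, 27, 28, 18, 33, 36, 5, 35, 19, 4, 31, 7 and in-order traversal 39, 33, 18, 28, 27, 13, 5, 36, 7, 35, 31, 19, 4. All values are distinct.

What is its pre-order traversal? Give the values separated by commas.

7, 5, 33, 39, 18, 28, 27, 13, 36, 31, 35, 4, 19

The last element of post-order is the root; it splits in-order into left and right subtrees.
Root 7: left subtree has 8 nodes {39, 33, 18, 28, 27, 13, 5, 36}, right has 4 {35, 31, 19, 4}.
  Root 5: left subtree has 6 nodes {39, 33, 18, 28, 27, 13}, right has 1 {36}.
    Root 33: left subtree has 1 node {39}, right has 4 {18, 28, 27, 13}.
      Root 18: left subtree has 0 nodes { }, right has 3 {28, 27, 13}.
        Root 28: left subtree has 0 nodes { }, right has 2 {27, 13}.
          Root 27: left subtree has 0 nodes { }, right has 1 {13}.
  Root 31: left subtree has 1 node {35}, right has 2 {19, 4}.
    Root 4: left subtree has 1 node {19}, right has 0 { }.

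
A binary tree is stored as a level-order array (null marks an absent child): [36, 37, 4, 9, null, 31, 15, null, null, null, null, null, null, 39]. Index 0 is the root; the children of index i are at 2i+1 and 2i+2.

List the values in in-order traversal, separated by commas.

In-order visits the left subtree, then the node, then the right subtree.
At 36: go left to 37.
  At 37: go left to 9.
    9 is a leaf — visit 9.
  Visit 37.
  At 37: no right child.
Visit 36.
At 36: go right to 4.
  At 4: go left to 31.
    31 is a leaf — visit 31.
  Visit 4.
  At 4: go right to 15.
    At 15: go left to 39.
      39 is a leaf — visit 39.
    Visit 15.
    At 15: no right child.

9, 37, 36, 31, 4, 39, 15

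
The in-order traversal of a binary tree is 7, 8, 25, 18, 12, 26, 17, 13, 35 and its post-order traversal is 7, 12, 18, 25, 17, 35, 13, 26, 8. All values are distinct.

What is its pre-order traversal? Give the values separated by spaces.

The last element of post-order is the root; it splits in-order into left and right subtrees.
Root 8: left subtree has 1 node {7}, right has 7 {25, 18, 12, 26, 17, 13, 35}.
  Root 26: left subtree has 3 nodes {25, 18, 12}, right has 3 {17, 13, 35}.
    Root 25: left subtree has 0 nodes { }, right has 2 {18, 12}.
      Root 18: left subtree has 0 nodes { }, right has 1 {12}.
    Root 13: left subtree has 1 node {17}, right has 1 {35}.

8 7 26 25 18 12 13 17 35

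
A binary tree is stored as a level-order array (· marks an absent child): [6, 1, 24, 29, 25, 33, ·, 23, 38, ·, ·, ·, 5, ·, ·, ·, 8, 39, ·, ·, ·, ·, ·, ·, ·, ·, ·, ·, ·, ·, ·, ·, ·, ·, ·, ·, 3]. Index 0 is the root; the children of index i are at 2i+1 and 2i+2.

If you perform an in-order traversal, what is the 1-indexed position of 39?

In-order visits the left subtree, then the node, then the right subtree.
At 6: go left to 1.
  At 1: go left to 29.
    At 29: go left to 23.
      At 23: no left child.
      Visit 23.
      At 23: go right to 8.
        8 is a leaf — visit 8.
    Visit 29.
    At 29: go right to 38.
      At 38: go left to 39.
        At 39: no left child.
        Visit 39.
        At 39: go right to 3.
          3 is a leaf — visit 3.
      Visit 38.
      At 38: no right child.
  Visit 1.
  At 1: go right to 25.
    25 is a leaf — visit 25.
Visit 6.
At 6: go right to 24.
  At 24: go left to 33.
    At 33: no left child.
    Visit 33.
    At 33: go right to 5.
      5 is a leaf — visit 5.
  Visit 24.
  At 24: no right child.
Full in-order sequence: 23, 8, 29, 39, 3, 38, 1, 25, 6, 33, 5, 24.

4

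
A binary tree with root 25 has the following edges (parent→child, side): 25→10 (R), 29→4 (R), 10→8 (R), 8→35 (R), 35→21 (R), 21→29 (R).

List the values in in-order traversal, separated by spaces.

25 10 8 35 21 29 4

In-order visits the left subtree, then the node, then the right subtree.
At 25: no left child.
Visit 25.
At 25: go right to 10.
  At 10: no left child.
  Visit 10.
  At 10: go right to 8.
    At 8: no left child.
    Visit 8.
    At 8: go right to 35.
      At 35: no left child.
      Visit 35.
      At 35: go right to 21.
        At 21: no left child.
        Visit 21.
        At 21: go right to 29.
          At 29: no left child.
          Visit 29.
          At 29: go right to 4.
            4 is a leaf — visit 4.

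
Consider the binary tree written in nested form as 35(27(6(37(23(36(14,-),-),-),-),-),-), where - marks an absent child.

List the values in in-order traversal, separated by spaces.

In-order visits the left subtree, then the node, then the right subtree.
At 35: go left to 27.
  At 27: go left to 6.
    At 6: go left to 37.
      At 37: go left to 23.
        At 23: go left to 36.
          At 36: go left to 14.
            14 is a leaf — visit 14.
          Visit 36.
          At 36: no right child.
        Visit 23.
        At 23: no right child.
      Visit 37.
      At 37: no right child.
    Visit 6.
    At 6: no right child.
  Visit 27.
  At 27: no right child.
Visit 35.
At 35: no right child.

14 36 23 37 6 27 35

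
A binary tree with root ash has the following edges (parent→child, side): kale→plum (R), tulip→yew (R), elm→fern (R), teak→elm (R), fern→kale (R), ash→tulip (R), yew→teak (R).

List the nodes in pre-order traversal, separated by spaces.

Pre-order visits the node, then its left subtree, then its right subtree.
Visit ash.
At ash: no left child.
At ash: go right to tulip.
  Visit tulip.
  At tulip: no left child.
  At tulip: go right to yew.
    Visit yew.
    At yew: no left child.
    At yew: go right to teak.
      Visit teak.
      At teak: no left child.
      At teak: go right to elm.
        Visit elm.
        At elm: no left child.
        At elm: go right to fern.
          Visit fern.
          At fern: no left child.
          At fern: go right to kale.
            Visit kale.
            At kale: no left child.
            At kale: go right to plum.
              plum is a leaf — visit plum.

ash tulip yew teak elm fern kale plum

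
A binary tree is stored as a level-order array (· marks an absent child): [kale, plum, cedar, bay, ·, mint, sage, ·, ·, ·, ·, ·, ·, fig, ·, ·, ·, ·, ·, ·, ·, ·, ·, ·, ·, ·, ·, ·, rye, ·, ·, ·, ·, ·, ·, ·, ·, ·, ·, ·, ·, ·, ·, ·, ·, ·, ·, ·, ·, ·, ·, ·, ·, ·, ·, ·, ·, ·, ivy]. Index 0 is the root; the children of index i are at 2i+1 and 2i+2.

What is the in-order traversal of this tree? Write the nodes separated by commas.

In-order visits the left subtree, then the node, then the right subtree.
At kale: go left to plum.
  At plum: go left to bay.
    bay is a leaf — visit bay.
  Visit plum.
  At plum: no right child.
Visit kale.
At kale: go right to cedar.
  At cedar: go left to mint.
    mint is a leaf — visit mint.
  Visit cedar.
  At cedar: go right to sage.
    At sage: go left to fig.
      At fig: no left child.
      Visit fig.
      At fig: go right to rye.
        At rye: no left child.
        Visit rye.
        At rye: go right to ivy.
          ivy is a leaf — visit ivy.
    Visit sage.
    At sage: no right child.

bay, plum, kale, mint, cedar, fig, rye, ivy, sage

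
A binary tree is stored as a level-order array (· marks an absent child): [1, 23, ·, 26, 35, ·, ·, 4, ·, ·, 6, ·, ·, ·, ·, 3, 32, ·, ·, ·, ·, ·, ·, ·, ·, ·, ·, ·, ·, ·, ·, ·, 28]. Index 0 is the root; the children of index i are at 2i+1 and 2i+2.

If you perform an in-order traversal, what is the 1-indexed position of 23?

In-order visits the left subtree, then the node, then the right subtree.
At 1: go left to 23.
  At 23: go left to 26.
    At 26: go left to 4.
      At 4: go left to 3.
        At 3: no left child.
        Visit 3.
        At 3: go right to 28.
          28 is a leaf — visit 28.
      Visit 4.
      At 4: go right to 32.
        32 is a leaf — visit 32.
    Visit 26.
    At 26: no right child.
  Visit 23.
  At 23: go right to 35.
    At 35: no left child.
    Visit 35.
    At 35: go right to 6.
      6 is a leaf — visit 6.
Visit 1.
At 1: no right child.
Full in-order sequence: 3, 28, 4, 32, 26, 23, 35, 6, 1.

6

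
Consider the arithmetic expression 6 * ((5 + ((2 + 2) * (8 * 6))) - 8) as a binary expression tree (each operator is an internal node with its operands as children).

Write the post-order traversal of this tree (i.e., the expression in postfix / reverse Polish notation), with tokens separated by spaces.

Post-order on an expression tree gives postfix notation: for each operator, emit left operand, right operand, then the operator.

6 5 2 2 + 8 6 * * + 8 - *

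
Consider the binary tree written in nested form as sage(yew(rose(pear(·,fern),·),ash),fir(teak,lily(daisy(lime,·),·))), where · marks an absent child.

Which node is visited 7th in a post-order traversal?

Post-order visits the left subtree, then the right subtree, then the node.
At sage: go left to yew.
  At yew: go left to rose.
    At rose: go left to pear.
      At pear: no left child.
      At pear: go right to fern.
        fern is a leaf — visit fern.
      Visit pear.
    At rose: no right child.
    Visit rose.
  At yew: go right to ash.
    ash is a leaf — visit ash.
  Visit yew.
At sage: go right to fir.
  At fir: go left to teak.
    teak is a leaf — visit teak.
  At fir: go right to lily.
    At lily: go left to daisy.
      At daisy: go left to lime.
        lime is a leaf — visit lime.
      At daisy: no right child.
      Visit daisy.
    At lily: no right child.
    Visit lily.
  Visit fir.
Visit sage.
Full post-order sequence: fern, pear, rose, ash, yew, teak, lime, daisy, lily, fir, sage.

lime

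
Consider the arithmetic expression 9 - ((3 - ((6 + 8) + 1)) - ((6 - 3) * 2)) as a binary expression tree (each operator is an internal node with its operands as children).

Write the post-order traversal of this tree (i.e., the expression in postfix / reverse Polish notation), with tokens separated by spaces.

9 3 6 8 + 1 + - 6 3 - 2 * - -

Post-order on an expression tree gives postfix notation: for each operator, emit left operand, right operand, then the operator.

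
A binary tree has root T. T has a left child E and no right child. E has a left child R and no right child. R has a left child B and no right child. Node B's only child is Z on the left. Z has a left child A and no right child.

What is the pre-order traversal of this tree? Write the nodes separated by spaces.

T E R B Z A

Pre-order visits the node, then its left subtree, then its right subtree.
Visit T.
At T: go left to E.
  Visit E.
  At E: go left to R.
    Visit R.
    At R: go left to B.
      Visit B.
      At B: go left to Z.
        Visit Z.
        At Z: go left to A.
          A is a leaf — visit A.
        At Z: no right child.
      At B: no right child.
    At R: no right child.
  At E: no right child.
At T: no right child.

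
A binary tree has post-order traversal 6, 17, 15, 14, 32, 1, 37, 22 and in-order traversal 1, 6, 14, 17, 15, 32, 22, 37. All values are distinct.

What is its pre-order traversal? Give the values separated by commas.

22, 1, 32, 14, 6, 15, 17, 37

The last element of post-order is the root; it splits in-order into left and right subtrees.
Root 22: left subtree has 6 nodes {1, 6, 14, 17, 15, 32}, right has 1 {37}.
  Root 1: left subtree has 0 nodes { }, right has 5 {6, 14, 17, 15, 32}.
    Root 32: left subtree has 4 nodes {6, 14, 17, 15}, right has 0 { }.
      Root 14: left subtree has 1 node {6}, right has 2 {17, 15}.
        Root 15: left subtree has 1 node {17}, right has 0 { }.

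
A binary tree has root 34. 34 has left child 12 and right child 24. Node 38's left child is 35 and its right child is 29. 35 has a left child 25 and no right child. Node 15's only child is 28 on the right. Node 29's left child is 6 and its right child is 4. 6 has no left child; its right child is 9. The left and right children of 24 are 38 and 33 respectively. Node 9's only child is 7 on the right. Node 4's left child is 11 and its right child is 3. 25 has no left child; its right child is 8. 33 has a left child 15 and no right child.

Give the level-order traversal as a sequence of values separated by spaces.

Level-order visits nodes level by level from the root, left to right within each level.
Level 0: 34
Level 1: 12, 24
Level 2: 38, 33
Level 3: 35, 29, 15
Level 4: 25, 6, 4, 28
Level 5: 8, 9, 11, 3
Level 6: 7

34 12 24 38 33 35 29 15 25 6 4 28 8 9 11 3 7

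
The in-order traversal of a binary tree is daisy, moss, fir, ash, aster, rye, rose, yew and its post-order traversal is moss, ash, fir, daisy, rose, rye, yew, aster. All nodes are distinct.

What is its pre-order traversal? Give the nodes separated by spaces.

aster daisy fir moss ash yew rye rose

The last element of post-order is the root; it splits in-order into left and right subtrees.
Root aster: left subtree has 4 nodes {daisy, moss, fir, ash}, right has 3 {rye, rose, yew}.
  Root daisy: left subtree has 0 nodes { }, right has 3 {moss, fir, ash}.
    Root fir: left subtree has 1 node {moss}, right has 1 {ash}.
  Root yew: left subtree has 2 nodes {rye, rose}, right has 0 { }.
    Root rye: left subtree has 0 nodes { }, right has 1 {rose}.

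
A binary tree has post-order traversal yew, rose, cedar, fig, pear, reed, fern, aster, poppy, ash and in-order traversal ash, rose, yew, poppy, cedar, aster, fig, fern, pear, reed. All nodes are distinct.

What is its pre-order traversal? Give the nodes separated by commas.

The last element of post-order is the root; it splits in-order into left and right subtrees.
Root ash: left subtree has 0 nodes { }, right has 9 {rose, yew, poppy, cedar, aster, fig, fern, pear, reed}.
  Root poppy: left subtree has 2 nodes {rose, yew}, right has 6 {cedar, aster, fig, fern, pear, reed}.
    Root rose: left subtree has 0 nodes { }, right has 1 {yew}.
    Root aster: left subtree has 1 node {cedar}, right has 4 {fig, fern, pear, reed}.
      Root fern: left subtree has 1 node {fig}, right has 2 {pear, reed}.
        Root reed: left subtree has 1 node {pear}, right has 0 { }.

ash, poppy, rose, yew, aster, cedar, fern, fig, reed, pear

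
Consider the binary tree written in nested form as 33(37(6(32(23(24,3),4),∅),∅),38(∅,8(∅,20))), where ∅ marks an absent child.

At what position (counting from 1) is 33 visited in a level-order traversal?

Level-order visits nodes level by level from the root, left to right within each level.
Level 0: 33
Level 1: 37, 38
Level 2: 6, 8
Level 3: 32, 20
Level 4: 23, 4
Level 5: 24, 3
Full level-order sequence: 33, 37, 38, 6, 8, 32, 20, 23, 4, 24, 3.

1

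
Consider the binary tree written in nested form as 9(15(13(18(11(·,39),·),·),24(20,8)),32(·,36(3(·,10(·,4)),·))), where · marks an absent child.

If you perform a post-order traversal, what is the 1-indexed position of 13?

Post-order visits the left subtree, then the right subtree, then the node.
At 9: go left to 15.
  At 15: go left to 13.
    At 13: go left to 18.
      At 18: go left to 11.
        At 11: no left child.
        At 11: go right to 39.
          39 is a leaf — visit 39.
        Visit 11.
      At 18: no right child.
      Visit 18.
    At 13: no right child.
    Visit 13.
  At 15: go right to 24.
    At 24: go left to 20.
      20 is a leaf — visit 20.
    At 24: go right to 8.
      8 is a leaf — visit 8.
    Visit 24.
  Visit 15.
At 9: go right to 32.
  At 32: no left child.
  At 32: go right to 36.
    At 36: go left to 3.
      At 3: no left child.
      At 3: go right to 10.
        At 10: no left child.
        At 10: go right to 4.
          4 is a leaf — visit 4.
        Visit 10.
      Visit 3.
    At 36: no right child.
    Visit 36.
  Visit 32.
Visit 9.
Full post-order sequence: 39, 11, 18, 13, 20, 8, 24, 15, 4, 10, 3, 36, 32, 9.

4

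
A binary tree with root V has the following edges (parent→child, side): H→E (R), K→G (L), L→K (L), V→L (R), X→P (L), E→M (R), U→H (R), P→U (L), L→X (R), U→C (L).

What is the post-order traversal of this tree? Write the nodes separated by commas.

Post-order visits the left subtree, then the right subtree, then the node.
At V: no left child.
At V: go right to L.
  At L: go left to K.
    At K: go left to G.
      G is a leaf — visit G.
    At K: no right child.
    Visit K.
  At L: go right to X.
    At X: go left to P.
      At P: go left to U.
        At U: go left to C.
          C is a leaf — visit C.
        At U: go right to H.
          At H: no left child.
          At H: go right to E.
            At E: no left child.
            At E: go right to M.
              M is a leaf — visit M.
            Visit E.
          Visit H.
        Visit U.
      At P: no right child.
      Visit P.
    At X: no right child.
    Visit X.
  Visit L.
Visit V.

G, K, C, M, E, H, U, P, X, L, V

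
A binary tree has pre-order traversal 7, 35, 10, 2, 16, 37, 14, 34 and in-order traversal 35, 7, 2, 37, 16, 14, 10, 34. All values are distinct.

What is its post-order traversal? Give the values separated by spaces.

35 37 14 16 2 34 10 7

The first element of pre-order is the root; it splits in-order into left and right subtrees.
Root 7: left subtree has 1 node {35}, right has 6 {2, 37, 16, 14, 10, 34}.
  Root 10: left subtree has 4 nodes {2, 37, 16, 14}, right has 1 {34}.
    Root 2: left subtree has 0 nodes { }, right has 3 {37, 16, 14}.
      Root 16: left subtree has 1 node {37}, right has 1 {14}.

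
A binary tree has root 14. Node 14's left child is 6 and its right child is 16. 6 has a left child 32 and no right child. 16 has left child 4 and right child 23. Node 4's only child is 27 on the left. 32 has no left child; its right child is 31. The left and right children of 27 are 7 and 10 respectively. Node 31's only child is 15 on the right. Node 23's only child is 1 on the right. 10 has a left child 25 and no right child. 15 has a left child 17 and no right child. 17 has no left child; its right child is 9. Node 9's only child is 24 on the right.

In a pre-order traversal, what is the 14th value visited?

25

Pre-order visits the node, then its left subtree, then its right subtree.
Visit 14.
At 14: go left to 6.
  Visit 6.
  At 6: go left to 32.
    Visit 32.
    At 32: no left child.
    At 32: go right to 31.
      Visit 31.
      At 31: no left child.
      At 31: go right to 15.
        Visit 15.
        At 15: go left to 17.
          Visit 17.
          At 17: no left child.
          At 17: go right to 9.
            Visit 9.
            At 9: no left child.
            At 9: go right to 24.
              24 is a leaf — visit 24.
        At 15: no right child.
  At 6: no right child.
At 14: go right to 16.
  Visit 16.
  At 16: go left to 4.
    Visit 4.
    At 4: go left to 27.
      Visit 27.
      At 27: go left to 7.
        7 is a leaf — visit 7.
      At 27: go right to 10.
        Visit 10.
        At 10: go left to 25.
          25 is a leaf — visit 25.
        At 10: no right child.
    At 4: no right child.
  At 16: go right to 23.
    Visit 23.
    At 23: no left child.
    At 23: go right to 1.
      1 is a leaf — visit 1.
Full pre-order sequence: 14, 6, 32, 31, 15, 17, 9, 24, 16, 4, 27, 7, 10, 25, 23, 1.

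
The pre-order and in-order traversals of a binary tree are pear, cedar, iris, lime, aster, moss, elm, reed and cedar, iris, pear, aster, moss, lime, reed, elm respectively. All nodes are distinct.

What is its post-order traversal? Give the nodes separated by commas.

The first element of pre-order is the root; it splits in-order into left and right subtrees.
Root pear: left subtree has 2 nodes {cedar, iris}, right has 5 {aster, moss, lime, reed, elm}.
  Root cedar: left subtree has 0 nodes { }, right has 1 {iris}.
  Root lime: left subtree has 2 nodes {aster, moss}, right has 2 {reed, elm}.
    Root aster: left subtree has 0 nodes { }, right has 1 {moss}.
    Root elm: left subtree has 1 node {reed}, right has 0 { }.

iris, cedar, moss, aster, reed, elm, lime, pear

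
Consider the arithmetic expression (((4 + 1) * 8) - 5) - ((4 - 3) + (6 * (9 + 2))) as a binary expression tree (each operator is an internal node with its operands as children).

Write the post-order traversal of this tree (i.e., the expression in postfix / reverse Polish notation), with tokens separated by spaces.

4 1 + 8 * 5 - 4 3 - 6 9 2 + * + -

Post-order on an expression tree gives postfix notation: for each operator, emit left operand, right operand, then the operator.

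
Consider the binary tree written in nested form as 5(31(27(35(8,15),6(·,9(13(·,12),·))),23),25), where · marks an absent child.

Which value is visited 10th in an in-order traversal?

In-order visits the left subtree, then the node, then the right subtree.
At 5: go left to 31.
  At 31: go left to 27.
    At 27: go left to 35.
      At 35: go left to 8.
        8 is a leaf — visit 8.
      Visit 35.
      At 35: go right to 15.
        15 is a leaf — visit 15.
    Visit 27.
    At 27: go right to 6.
      At 6: no left child.
      Visit 6.
      At 6: go right to 9.
        At 9: go left to 13.
          At 13: no left child.
          Visit 13.
          At 13: go right to 12.
            12 is a leaf — visit 12.
        Visit 9.
        At 9: no right child.
  Visit 31.
  At 31: go right to 23.
    23 is a leaf — visit 23.
Visit 5.
At 5: go right to 25.
  25 is a leaf — visit 25.
Full in-order sequence: 8, 35, 15, 27, 6, 13, 12, 9, 31, 23, 5, 25.

23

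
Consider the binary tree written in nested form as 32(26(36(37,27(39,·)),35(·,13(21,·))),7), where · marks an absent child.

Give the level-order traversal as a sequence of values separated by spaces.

Level-order visits nodes level by level from the root, left to right within each level.
Level 0: 32
Level 1: 26, 7
Level 2: 36, 35
Level 3: 37, 27, 13
Level 4: 39, 21

32 26 7 36 35 37 27 13 39 21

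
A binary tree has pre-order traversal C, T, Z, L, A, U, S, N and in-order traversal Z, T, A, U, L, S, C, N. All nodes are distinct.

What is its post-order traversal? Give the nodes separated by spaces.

Z U A S L T N C

The first element of pre-order is the root; it splits in-order into left and right subtrees.
Root C: left subtree has 6 nodes {Z, T, A, U, L, S}, right has 1 {N}.
  Root T: left subtree has 1 node {Z}, right has 4 {A, U, L, S}.
    Root L: left subtree has 2 nodes {A, U}, right has 1 {S}.
      Root A: left subtree has 0 nodes { }, right has 1 {U}.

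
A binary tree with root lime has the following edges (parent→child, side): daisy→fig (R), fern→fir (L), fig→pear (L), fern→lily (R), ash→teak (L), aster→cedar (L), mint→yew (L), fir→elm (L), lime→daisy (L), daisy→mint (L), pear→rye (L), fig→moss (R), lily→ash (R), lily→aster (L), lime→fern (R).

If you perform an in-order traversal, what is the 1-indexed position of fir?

10

In-order visits the left subtree, then the node, then the right subtree.
At lime: go left to daisy.
  At daisy: go left to mint.
    At mint: go left to yew.
      yew is a leaf — visit yew.
    Visit mint.
    At mint: no right child.
  Visit daisy.
  At daisy: go right to fig.
    At fig: go left to pear.
      At pear: go left to rye.
        rye is a leaf — visit rye.
      Visit pear.
      At pear: no right child.
    Visit fig.
    At fig: go right to moss.
      moss is a leaf — visit moss.
Visit lime.
At lime: go right to fern.
  At fern: go left to fir.
    At fir: go left to elm.
      elm is a leaf — visit elm.
    Visit fir.
    At fir: no right child.
  Visit fern.
  At fern: go right to lily.
    At lily: go left to aster.
      At aster: go left to cedar.
        cedar is a leaf — visit cedar.
      Visit aster.
      At aster: no right child.
    Visit lily.
    At lily: go right to ash.
      At ash: go left to teak.
        teak is a leaf — visit teak.
      Visit ash.
      At ash: no right child.
Full in-order sequence: yew, mint, daisy, rye, pear, fig, moss, lime, elm, fir, fern, cedar, aster, lily, teak, ash.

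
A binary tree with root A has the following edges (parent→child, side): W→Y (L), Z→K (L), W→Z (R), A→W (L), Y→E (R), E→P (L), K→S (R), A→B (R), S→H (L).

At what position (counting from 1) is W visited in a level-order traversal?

Level-order visits nodes level by level from the root, left to right within each level.
Level 0: A
Level 1: W, B
Level 2: Y, Z
Level 3: E, K
Level 4: P, S
Level 5: H
Full level-order sequence: A, W, B, Y, Z, E, K, P, S, H.

2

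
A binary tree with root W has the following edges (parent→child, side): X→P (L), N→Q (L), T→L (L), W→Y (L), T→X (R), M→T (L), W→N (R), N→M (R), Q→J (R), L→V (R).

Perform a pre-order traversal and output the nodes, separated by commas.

Pre-order visits the node, then its left subtree, then its right subtree.
Visit W.
At W: go left to Y.
  Y is a leaf — visit Y.
At W: go right to N.
  Visit N.
  At N: go left to Q.
    Visit Q.
    At Q: no left child.
    At Q: go right to J.
      J is a leaf — visit J.
  At N: go right to M.
    Visit M.
    At M: go left to T.
      Visit T.
      At T: go left to L.
        Visit L.
        At L: no left child.
        At L: go right to V.
          V is a leaf — visit V.
      At T: go right to X.
        Visit X.
        At X: go left to P.
          P is a leaf — visit P.
        At X: no right child.
    At M: no right child.

W, Y, N, Q, J, M, T, L, V, X, P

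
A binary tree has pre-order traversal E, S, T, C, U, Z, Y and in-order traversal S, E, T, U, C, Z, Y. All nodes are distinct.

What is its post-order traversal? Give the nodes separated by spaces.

S U Y Z C T E

The first element of pre-order is the root; it splits in-order into left and right subtrees.
Root E: left subtree has 1 node {S}, right has 5 {T, U, C, Z, Y}.
  Root T: left subtree has 0 nodes { }, right has 4 {U, C, Z, Y}.
    Root C: left subtree has 1 node {U}, right has 2 {Z, Y}.
      Root Z: left subtree has 0 nodes { }, right has 1 {Y}.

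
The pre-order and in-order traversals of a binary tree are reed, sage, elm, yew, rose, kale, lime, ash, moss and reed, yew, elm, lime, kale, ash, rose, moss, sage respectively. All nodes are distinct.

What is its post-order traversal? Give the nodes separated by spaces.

The first element of pre-order is the root; it splits in-order into left and right subtrees.
Root reed: left subtree has 0 nodes { }, right has 8 {yew, elm, lime, kale, ash, rose, moss, sage}.
  Root sage: left subtree has 7 nodes {yew, elm, lime, kale, ash, rose, moss}, right has 0 { }.
    Root elm: left subtree has 1 node {yew}, right has 5 {lime, kale, ash, rose, moss}.
      Root rose: left subtree has 3 nodes {lime, kale, ash}, right has 1 {moss}.
        Root kale: left subtree has 1 node {lime}, right has 1 {ash}.

yew lime ash kale moss rose elm sage reed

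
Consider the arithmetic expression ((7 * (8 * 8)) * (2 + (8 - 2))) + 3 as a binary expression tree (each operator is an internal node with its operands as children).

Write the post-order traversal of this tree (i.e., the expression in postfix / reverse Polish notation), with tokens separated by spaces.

7 8 8 * * 2 8 2 - + * 3 +

Post-order on an expression tree gives postfix notation: for each operator, emit left operand, right operand, then the operator.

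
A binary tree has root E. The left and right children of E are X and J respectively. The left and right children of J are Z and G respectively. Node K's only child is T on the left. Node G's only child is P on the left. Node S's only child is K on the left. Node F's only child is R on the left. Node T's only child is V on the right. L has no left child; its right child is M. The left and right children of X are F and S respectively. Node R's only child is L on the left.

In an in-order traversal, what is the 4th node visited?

In-order visits the left subtree, then the node, then the right subtree.
At E: go left to X.
  At X: go left to F.
    At F: go left to R.
      At R: go left to L.
        At L: no left child.
        Visit L.
        At L: go right to M.
          M is a leaf — visit M.
      Visit R.
      At R: no right child.
    Visit F.
    At F: no right child.
  Visit X.
  At X: go right to S.
    At S: go left to K.
      At K: go left to T.
        At T: no left child.
        Visit T.
        At T: go right to V.
          V is a leaf — visit V.
      Visit K.
      At K: no right child.
    Visit S.
    At S: no right child.
Visit E.
At E: go right to J.
  At J: go left to Z.
    Z is a leaf — visit Z.
  Visit J.
  At J: go right to G.
    At G: go left to P.
      P is a leaf — visit P.
    Visit G.
    At G: no right child.
Full in-order sequence: L, M, R, F, X, T, V, K, S, E, Z, J, P, G.

F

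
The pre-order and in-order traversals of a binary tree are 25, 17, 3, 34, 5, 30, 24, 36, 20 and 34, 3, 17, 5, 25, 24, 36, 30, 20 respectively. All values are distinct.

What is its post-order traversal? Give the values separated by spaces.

34 3 5 17 36 24 20 30 25

The first element of pre-order is the root; it splits in-order into left and right subtrees.
Root 25: left subtree has 4 nodes {34, 3, 17, 5}, right has 4 {24, 36, 30, 20}.
  Root 17: left subtree has 2 nodes {34, 3}, right has 1 {5}.
    Root 3: left subtree has 1 node {34}, right has 0 { }.
  Root 30: left subtree has 2 nodes {24, 36}, right has 1 {20}.
    Root 24: left subtree has 0 nodes { }, right has 1 {36}.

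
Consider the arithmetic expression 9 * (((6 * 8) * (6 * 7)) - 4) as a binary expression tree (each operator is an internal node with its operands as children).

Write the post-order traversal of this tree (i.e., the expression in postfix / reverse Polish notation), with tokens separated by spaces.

Post-order on an expression tree gives postfix notation: for each operator, emit left operand, right operand, then the operator.

9 6 8 * 6 7 * * 4 - *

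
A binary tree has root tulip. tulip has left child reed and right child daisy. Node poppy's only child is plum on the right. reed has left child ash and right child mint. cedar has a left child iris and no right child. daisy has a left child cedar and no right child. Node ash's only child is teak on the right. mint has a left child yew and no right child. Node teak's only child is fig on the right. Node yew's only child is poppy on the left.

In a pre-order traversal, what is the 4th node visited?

Pre-order visits the node, then its left subtree, then its right subtree.
Visit tulip.
At tulip: go left to reed.
  Visit reed.
  At reed: go left to ash.
    Visit ash.
    At ash: no left child.
    At ash: go right to teak.
      Visit teak.
      At teak: no left child.
      At teak: go right to fig.
        fig is a leaf — visit fig.
  At reed: go right to mint.
    Visit mint.
    At mint: go left to yew.
      Visit yew.
      At yew: go left to poppy.
        Visit poppy.
        At poppy: no left child.
        At poppy: go right to plum.
          plum is a leaf — visit plum.
      At yew: no right child.
    At mint: no right child.
At tulip: go right to daisy.
  Visit daisy.
  At daisy: go left to cedar.
    Visit cedar.
    At cedar: go left to iris.
      iris is a leaf — visit iris.
    At cedar: no right child.
  At daisy: no right child.
Full pre-order sequence: tulip, reed, ash, teak, fig, mint, yew, poppy, plum, daisy, cedar, iris.

teak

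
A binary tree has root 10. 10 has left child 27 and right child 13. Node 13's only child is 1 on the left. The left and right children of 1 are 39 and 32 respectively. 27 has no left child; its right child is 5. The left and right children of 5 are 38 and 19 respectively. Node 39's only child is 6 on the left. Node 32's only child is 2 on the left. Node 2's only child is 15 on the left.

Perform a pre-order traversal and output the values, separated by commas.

Pre-order visits the node, then its left subtree, then its right subtree.
Visit 10.
At 10: go left to 27.
  Visit 27.
  At 27: no left child.
  At 27: go right to 5.
    Visit 5.
    At 5: go left to 38.
      38 is a leaf — visit 38.
    At 5: go right to 19.
      19 is a leaf — visit 19.
At 10: go right to 13.
  Visit 13.
  At 13: go left to 1.
    Visit 1.
    At 1: go left to 39.
      Visit 39.
      At 39: go left to 6.
        6 is a leaf — visit 6.
      At 39: no right child.
    At 1: go right to 32.
      Visit 32.
      At 32: go left to 2.
        Visit 2.
        At 2: go left to 15.
          15 is a leaf — visit 15.
        At 2: no right child.
      At 32: no right child.
  At 13: no right child.

10, 27, 5, 38, 19, 13, 1, 39, 6, 32, 2, 15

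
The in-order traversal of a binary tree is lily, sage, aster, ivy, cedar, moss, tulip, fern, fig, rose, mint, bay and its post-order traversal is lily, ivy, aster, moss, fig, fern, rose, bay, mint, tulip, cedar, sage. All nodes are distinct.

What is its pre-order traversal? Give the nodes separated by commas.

sage, lily, cedar, aster, ivy, tulip, moss, mint, rose, fern, fig, bay

The last element of post-order is the root; it splits in-order into left and right subtrees.
Root sage: left subtree has 1 node {lily}, right has 10 {aster, ivy, cedar, moss, tulip, fern, fig, rose, mint, bay}.
  Root cedar: left subtree has 2 nodes {aster, ivy}, right has 7 {moss, tulip, fern, fig, rose, mint, bay}.
    Root aster: left subtree has 0 nodes { }, right has 1 {ivy}.
    Root tulip: left subtree has 1 node {moss}, right has 5 {fern, fig, rose, mint, bay}.
      Root mint: left subtree has 3 nodes {fern, fig, rose}, right has 1 {bay}.
        Root rose: left subtree has 2 nodes {fern, fig}, right has 0 { }.
          Root fern: left subtree has 0 nodes { }, right has 1 {fig}.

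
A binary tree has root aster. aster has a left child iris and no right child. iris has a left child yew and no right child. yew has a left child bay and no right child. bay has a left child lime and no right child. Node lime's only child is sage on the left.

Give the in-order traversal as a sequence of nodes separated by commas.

sage, lime, bay, yew, iris, aster

In-order visits the left subtree, then the node, then the right subtree.
At aster: go left to iris.
  At iris: go left to yew.
    At yew: go left to bay.
      At bay: go left to lime.
        At lime: go left to sage.
          sage is a leaf — visit sage.
        Visit lime.
        At lime: no right child.
      Visit bay.
      At bay: no right child.
    Visit yew.
    At yew: no right child.
  Visit iris.
  At iris: no right child.
Visit aster.
At aster: no right child.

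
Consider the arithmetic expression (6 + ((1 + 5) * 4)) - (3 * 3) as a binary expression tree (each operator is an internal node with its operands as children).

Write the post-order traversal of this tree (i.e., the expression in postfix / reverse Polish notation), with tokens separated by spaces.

Post-order on an expression tree gives postfix notation: for each operator, emit left operand, right operand, then the operator.

6 1 5 + 4 * + 3 3 * -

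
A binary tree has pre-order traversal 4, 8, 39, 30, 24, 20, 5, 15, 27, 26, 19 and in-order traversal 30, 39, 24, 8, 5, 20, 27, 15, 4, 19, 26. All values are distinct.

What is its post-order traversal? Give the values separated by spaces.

The first element of pre-order is the root; it splits in-order into left and right subtrees.
Root 4: left subtree has 8 nodes {30, 39, 24, 8, 5, 20, 27, 15}, right has 2 {19, 26}.
  Root 8: left subtree has 3 nodes {30, 39, 24}, right has 4 {5, 20, 27, 15}.
    Root 39: left subtree has 1 node {30}, right has 1 {24}.
    Root 20: left subtree has 1 node {5}, right has 2 {27, 15}.
      Root 15: left subtree has 1 node {27}, right has 0 { }.
  Root 26: left subtree has 1 node {19}, right has 0 { }.

30 24 39 5 27 15 20 8 19 26 4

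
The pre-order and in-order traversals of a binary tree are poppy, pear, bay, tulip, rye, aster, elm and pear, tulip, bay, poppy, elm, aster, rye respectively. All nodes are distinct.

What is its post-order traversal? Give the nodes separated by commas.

The first element of pre-order is the root; it splits in-order into left and right subtrees.
Root poppy: left subtree has 3 nodes {pear, tulip, bay}, right has 3 {elm, aster, rye}.
  Root pear: left subtree has 0 nodes { }, right has 2 {tulip, bay}.
    Root bay: left subtree has 1 node {tulip}, right has 0 { }.
  Root rye: left subtree has 2 nodes {elm, aster}, right has 0 { }.
    Root aster: left subtree has 1 node {elm}, right has 0 { }.

tulip, bay, pear, elm, aster, rye, poppy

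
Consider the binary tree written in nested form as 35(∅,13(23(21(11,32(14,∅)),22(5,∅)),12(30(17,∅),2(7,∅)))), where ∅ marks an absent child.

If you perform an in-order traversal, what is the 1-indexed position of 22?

In-order visits the left subtree, then the node, then the right subtree.
At 35: no left child.
Visit 35.
At 35: go right to 13.
  At 13: go left to 23.
    At 23: go left to 21.
      At 21: go left to 11.
        11 is a leaf — visit 11.
      Visit 21.
      At 21: go right to 32.
        At 32: go left to 14.
          14 is a leaf — visit 14.
        Visit 32.
        At 32: no right child.
    Visit 23.
    At 23: go right to 22.
      At 22: go left to 5.
        5 is a leaf — visit 5.
      Visit 22.
      At 22: no right child.
  Visit 13.
  At 13: go right to 12.
    At 12: go left to 30.
      At 30: go left to 17.
        17 is a leaf — visit 17.
      Visit 30.
      At 30: no right child.
    Visit 12.
    At 12: go right to 2.
      At 2: go left to 7.
        7 is a leaf — visit 7.
      Visit 2.
      At 2: no right child.
Full in-order sequence: 35, 11, 21, 14, 32, 23, 5, 22, 13, 17, 30, 12, 7, 2.

8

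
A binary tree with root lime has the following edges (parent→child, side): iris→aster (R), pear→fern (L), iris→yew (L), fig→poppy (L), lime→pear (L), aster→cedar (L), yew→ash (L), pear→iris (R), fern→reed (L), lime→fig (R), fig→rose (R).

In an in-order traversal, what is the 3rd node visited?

In-order visits the left subtree, then the node, then the right subtree.
At lime: go left to pear.
  At pear: go left to fern.
    At fern: go left to reed.
      reed is a leaf — visit reed.
    Visit fern.
    At fern: no right child.
  Visit pear.
  At pear: go right to iris.
    At iris: go left to yew.
      At yew: go left to ash.
        ash is a leaf — visit ash.
      Visit yew.
      At yew: no right child.
    Visit iris.
    At iris: go right to aster.
      At aster: go left to cedar.
        cedar is a leaf — visit cedar.
      Visit aster.
      At aster: no right child.
Visit lime.
At lime: go right to fig.
  At fig: go left to poppy.
    poppy is a leaf — visit poppy.
  Visit fig.
  At fig: go right to rose.
    rose is a leaf — visit rose.
Full in-order sequence: reed, fern, pear, ash, yew, iris, cedar, aster, lime, poppy, fig, rose.

pear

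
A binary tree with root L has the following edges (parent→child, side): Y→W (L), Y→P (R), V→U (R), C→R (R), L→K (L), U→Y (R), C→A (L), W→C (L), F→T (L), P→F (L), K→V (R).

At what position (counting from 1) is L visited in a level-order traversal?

1

Level-order visits nodes level by level from the root, left to right within each level.
Level 0: L
Level 1: K
Level 2: V
Level 3: U
Level 4: Y
Level 5: W, P
Level 6: C, F
Level 7: A, R, T
Full level-order sequence: L, K, V, U, Y, W, P, C, F, A, R, T.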